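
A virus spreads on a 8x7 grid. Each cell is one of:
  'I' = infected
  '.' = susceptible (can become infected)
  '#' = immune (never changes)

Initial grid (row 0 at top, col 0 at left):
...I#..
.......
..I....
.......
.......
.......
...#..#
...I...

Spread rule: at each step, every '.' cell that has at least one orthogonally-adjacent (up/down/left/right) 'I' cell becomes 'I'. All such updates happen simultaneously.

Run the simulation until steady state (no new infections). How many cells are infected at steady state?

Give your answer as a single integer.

Step 0 (initial): 3 infected
Step 1: +8 new -> 11 infected
Step 2: +12 new -> 23 infected
Step 3: +14 new -> 37 infected
Step 4: +10 new -> 47 infected
Step 5: +5 new -> 52 infected
Step 6: +1 new -> 53 infected
Step 7: +0 new -> 53 infected

Answer: 53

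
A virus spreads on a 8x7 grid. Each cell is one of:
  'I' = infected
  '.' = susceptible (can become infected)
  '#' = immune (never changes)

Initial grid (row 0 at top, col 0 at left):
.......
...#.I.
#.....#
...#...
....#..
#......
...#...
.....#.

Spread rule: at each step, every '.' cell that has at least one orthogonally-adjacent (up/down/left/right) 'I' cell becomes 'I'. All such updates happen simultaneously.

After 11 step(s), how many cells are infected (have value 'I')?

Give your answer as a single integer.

Step 0 (initial): 1 infected
Step 1: +4 new -> 5 infected
Step 2: +4 new -> 9 infected
Step 3: +5 new -> 14 infected
Step 4: +4 new -> 18 infected
Step 5: +7 new -> 25 infected
Step 6: +7 new -> 32 infected
Step 7: +7 new -> 39 infected
Step 8: +4 new -> 43 infected
Step 9: +2 new -> 45 infected
Step 10: +2 new -> 47 infected
Step 11: +1 new -> 48 infected

Answer: 48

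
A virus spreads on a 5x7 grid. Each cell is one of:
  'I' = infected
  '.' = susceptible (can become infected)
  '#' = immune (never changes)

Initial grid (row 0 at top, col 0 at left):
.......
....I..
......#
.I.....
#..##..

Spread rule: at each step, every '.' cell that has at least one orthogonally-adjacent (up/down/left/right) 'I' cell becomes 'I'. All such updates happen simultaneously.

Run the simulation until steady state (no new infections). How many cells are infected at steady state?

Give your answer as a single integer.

Answer: 31

Derivation:
Step 0 (initial): 2 infected
Step 1: +8 new -> 10 infected
Step 2: +12 new -> 22 infected
Step 3: +5 new -> 27 infected
Step 4: +3 new -> 30 infected
Step 5: +1 new -> 31 infected
Step 6: +0 new -> 31 infected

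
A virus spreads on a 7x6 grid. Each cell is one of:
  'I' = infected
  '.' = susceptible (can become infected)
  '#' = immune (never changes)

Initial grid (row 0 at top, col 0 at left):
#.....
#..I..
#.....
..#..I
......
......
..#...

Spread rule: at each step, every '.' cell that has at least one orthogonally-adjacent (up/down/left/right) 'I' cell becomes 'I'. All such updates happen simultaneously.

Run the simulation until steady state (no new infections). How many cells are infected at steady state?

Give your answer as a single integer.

Answer: 37

Derivation:
Step 0 (initial): 2 infected
Step 1: +7 new -> 9 infected
Step 2: +9 new -> 18 infected
Step 3: +6 new -> 24 infected
Step 4: +4 new -> 28 infected
Step 5: +4 new -> 32 infected
Step 6: +2 new -> 34 infected
Step 7: +2 new -> 36 infected
Step 8: +1 new -> 37 infected
Step 9: +0 new -> 37 infected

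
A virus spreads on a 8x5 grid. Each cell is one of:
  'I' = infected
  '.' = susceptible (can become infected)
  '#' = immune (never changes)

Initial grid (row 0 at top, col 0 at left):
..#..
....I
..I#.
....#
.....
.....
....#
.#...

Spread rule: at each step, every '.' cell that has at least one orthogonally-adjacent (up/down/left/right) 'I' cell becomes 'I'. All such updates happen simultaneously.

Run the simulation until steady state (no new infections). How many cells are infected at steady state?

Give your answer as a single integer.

Step 0 (initial): 2 infected
Step 1: +6 new -> 8 infected
Step 2: +6 new -> 14 infected
Step 3: +6 new -> 20 infected
Step 4: +6 new -> 26 infected
Step 5: +5 new -> 31 infected
Step 6: +2 new -> 33 infected
Step 7: +2 new -> 35 infected
Step 8: +0 new -> 35 infected

Answer: 35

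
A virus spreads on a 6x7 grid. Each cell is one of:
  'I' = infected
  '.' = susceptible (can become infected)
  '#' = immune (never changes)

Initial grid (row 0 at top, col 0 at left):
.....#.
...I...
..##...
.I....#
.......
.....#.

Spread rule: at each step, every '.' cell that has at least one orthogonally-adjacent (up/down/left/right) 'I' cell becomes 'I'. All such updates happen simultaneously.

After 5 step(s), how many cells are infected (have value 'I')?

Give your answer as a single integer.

Answer: 35

Derivation:
Step 0 (initial): 2 infected
Step 1: +7 new -> 9 infected
Step 2: +10 new -> 19 infected
Step 3: +8 new -> 27 infected
Step 4: +6 new -> 33 infected
Step 5: +2 new -> 35 infected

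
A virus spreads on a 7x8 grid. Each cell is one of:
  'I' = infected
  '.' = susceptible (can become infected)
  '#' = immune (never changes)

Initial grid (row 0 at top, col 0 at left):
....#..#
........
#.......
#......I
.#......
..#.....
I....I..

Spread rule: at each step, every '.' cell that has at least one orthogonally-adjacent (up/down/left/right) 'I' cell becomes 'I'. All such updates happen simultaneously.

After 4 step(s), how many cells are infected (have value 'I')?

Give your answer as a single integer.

Step 0 (initial): 3 infected
Step 1: +8 new -> 11 infected
Step 2: +13 new -> 24 infected
Step 3: +5 new -> 29 infected
Step 4: +5 new -> 34 infected

Answer: 34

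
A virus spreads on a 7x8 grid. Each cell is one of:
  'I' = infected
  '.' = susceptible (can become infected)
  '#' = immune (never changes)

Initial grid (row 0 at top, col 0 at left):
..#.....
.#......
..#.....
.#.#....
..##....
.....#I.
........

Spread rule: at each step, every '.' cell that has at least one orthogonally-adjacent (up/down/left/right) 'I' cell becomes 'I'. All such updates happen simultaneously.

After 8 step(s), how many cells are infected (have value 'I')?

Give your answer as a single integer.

Answer: 40

Derivation:
Step 0 (initial): 1 infected
Step 1: +3 new -> 4 infected
Step 2: +5 new -> 9 infected
Step 3: +5 new -> 14 infected
Step 4: +6 new -> 20 infected
Step 5: +6 new -> 26 infected
Step 6: +6 new -> 32 infected
Step 7: +4 new -> 36 infected
Step 8: +4 new -> 40 infected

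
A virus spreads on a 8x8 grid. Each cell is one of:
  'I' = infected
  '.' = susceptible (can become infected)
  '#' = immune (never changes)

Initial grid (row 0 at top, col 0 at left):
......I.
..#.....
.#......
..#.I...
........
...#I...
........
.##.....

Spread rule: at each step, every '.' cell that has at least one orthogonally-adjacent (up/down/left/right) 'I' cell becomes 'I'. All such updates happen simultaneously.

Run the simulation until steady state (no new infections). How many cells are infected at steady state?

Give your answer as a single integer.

Step 0 (initial): 3 infected
Step 1: +9 new -> 12 infected
Step 2: +14 new -> 26 infected
Step 3: +12 new -> 38 infected
Step 4: +7 new -> 45 infected
Step 5: +6 new -> 51 infected
Step 6: +5 new -> 56 infected
Step 7: +2 new -> 58 infected
Step 8: +0 new -> 58 infected

Answer: 58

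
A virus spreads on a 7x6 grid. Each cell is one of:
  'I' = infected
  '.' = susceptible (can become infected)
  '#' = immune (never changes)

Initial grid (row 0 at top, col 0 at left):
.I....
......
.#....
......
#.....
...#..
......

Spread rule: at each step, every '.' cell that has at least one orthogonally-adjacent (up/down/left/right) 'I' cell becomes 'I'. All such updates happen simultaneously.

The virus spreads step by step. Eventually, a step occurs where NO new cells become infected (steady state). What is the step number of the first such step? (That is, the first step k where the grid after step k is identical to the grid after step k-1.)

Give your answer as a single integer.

Answer: 11

Derivation:
Step 0 (initial): 1 infected
Step 1: +3 new -> 4 infected
Step 2: +3 new -> 7 infected
Step 3: +4 new -> 11 infected
Step 4: +5 new -> 16 infected
Step 5: +5 new -> 21 infected
Step 6: +5 new -> 26 infected
Step 7: +4 new -> 30 infected
Step 8: +5 new -> 35 infected
Step 9: +3 new -> 38 infected
Step 10: +1 new -> 39 infected
Step 11: +0 new -> 39 infected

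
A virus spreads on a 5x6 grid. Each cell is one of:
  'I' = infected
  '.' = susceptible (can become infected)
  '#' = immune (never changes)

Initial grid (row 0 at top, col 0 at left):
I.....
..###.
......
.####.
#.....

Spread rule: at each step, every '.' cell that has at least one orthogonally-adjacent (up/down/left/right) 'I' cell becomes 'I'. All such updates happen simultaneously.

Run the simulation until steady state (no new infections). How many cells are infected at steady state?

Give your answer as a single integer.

Answer: 22

Derivation:
Step 0 (initial): 1 infected
Step 1: +2 new -> 3 infected
Step 2: +3 new -> 6 infected
Step 3: +3 new -> 9 infected
Step 4: +2 new -> 11 infected
Step 5: +2 new -> 13 infected
Step 6: +2 new -> 15 infected
Step 7: +1 new -> 16 infected
Step 8: +1 new -> 17 infected
Step 9: +1 new -> 18 infected
Step 10: +1 new -> 19 infected
Step 11: +1 new -> 20 infected
Step 12: +1 new -> 21 infected
Step 13: +1 new -> 22 infected
Step 14: +0 new -> 22 infected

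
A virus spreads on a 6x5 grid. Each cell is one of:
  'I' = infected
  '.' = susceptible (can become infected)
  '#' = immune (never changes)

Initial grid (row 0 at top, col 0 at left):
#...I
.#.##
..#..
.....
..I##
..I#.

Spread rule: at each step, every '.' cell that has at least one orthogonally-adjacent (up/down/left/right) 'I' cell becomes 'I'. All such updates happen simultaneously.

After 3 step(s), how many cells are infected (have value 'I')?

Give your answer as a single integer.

Answer: 18

Derivation:
Step 0 (initial): 3 infected
Step 1: +4 new -> 7 infected
Step 2: +5 new -> 12 infected
Step 3: +6 new -> 18 infected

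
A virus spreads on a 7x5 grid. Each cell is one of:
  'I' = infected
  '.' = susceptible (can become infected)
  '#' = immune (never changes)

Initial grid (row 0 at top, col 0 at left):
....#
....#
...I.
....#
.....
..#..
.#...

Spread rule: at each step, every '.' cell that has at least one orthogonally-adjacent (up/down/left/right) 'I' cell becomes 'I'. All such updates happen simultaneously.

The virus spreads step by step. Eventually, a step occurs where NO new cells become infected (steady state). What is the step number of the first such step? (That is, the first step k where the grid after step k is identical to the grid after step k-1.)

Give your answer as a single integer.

Answer: 8

Derivation:
Step 0 (initial): 1 infected
Step 1: +4 new -> 5 infected
Step 2: +5 new -> 10 infected
Step 3: +7 new -> 17 infected
Step 4: +6 new -> 23 infected
Step 5: +5 new -> 28 infected
Step 6: +1 new -> 29 infected
Step 7: +1 new -> 30 infected
Step 8: +0 new -> 30 infected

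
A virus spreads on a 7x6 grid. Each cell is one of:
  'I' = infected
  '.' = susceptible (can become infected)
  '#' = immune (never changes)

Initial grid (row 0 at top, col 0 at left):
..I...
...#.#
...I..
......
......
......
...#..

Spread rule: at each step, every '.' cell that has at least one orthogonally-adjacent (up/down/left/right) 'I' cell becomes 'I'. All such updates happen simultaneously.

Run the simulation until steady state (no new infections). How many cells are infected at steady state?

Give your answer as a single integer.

Step 0 (initial): 2 infected
Step 1: +6 new -> 8 infected
Step 2: +9 new -> 17 infected
Step 3: +8 new -> 25 infected
Step 4: +5 new -> 30 infected
Step 5: +5 new -> 35 infected
Step 6: +3 new -> 38 infected
Step 7: +1 new -> 39 infected
Step 8: +0 new -> 39 infected

Answer: 39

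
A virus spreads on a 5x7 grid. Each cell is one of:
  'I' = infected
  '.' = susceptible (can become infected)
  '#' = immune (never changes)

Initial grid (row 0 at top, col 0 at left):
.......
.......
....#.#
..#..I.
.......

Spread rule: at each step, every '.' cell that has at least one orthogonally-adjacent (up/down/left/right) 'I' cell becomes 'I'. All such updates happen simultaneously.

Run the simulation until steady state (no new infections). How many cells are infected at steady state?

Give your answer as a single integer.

Step 0 (initial): 1 infected
Step 1: +4 new -> 5 infected
Step 2: +4 new -> 9 infected
Step 3: +5 new -> 14 infected
Step 4: +5 new -> 19 infected
Step 5: +4 new -> 23 infected
Step 6: +5 new -> 28 infected
Step 7: +3 new -> 31 infected
Step 8: +1 new -> 32 infected
Step 9: +0 new -> 32 infected

Answer: 32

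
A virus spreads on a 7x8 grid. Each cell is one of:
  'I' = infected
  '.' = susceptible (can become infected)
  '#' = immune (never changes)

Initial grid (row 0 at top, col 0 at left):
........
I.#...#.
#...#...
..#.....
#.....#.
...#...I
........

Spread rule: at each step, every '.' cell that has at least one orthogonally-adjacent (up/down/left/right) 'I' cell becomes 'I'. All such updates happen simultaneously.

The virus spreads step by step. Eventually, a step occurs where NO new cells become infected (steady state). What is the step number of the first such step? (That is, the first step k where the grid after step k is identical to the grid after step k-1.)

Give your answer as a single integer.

Answer: 8

Derivation:
Step 0 (initial): 2 infected
Step 1: +5 new -> 7 infected
Step 2: +5 new -> 12 infected
Step 3: +8 new -> 20 infected
Step 4: +9 new -> 29 infected
Step 5: +10 new -> 39 infected
Step 6: +8 new -> 47 infected
Step 7: +1 new -> 48 infected
Step 8: +0 new -> 48 infected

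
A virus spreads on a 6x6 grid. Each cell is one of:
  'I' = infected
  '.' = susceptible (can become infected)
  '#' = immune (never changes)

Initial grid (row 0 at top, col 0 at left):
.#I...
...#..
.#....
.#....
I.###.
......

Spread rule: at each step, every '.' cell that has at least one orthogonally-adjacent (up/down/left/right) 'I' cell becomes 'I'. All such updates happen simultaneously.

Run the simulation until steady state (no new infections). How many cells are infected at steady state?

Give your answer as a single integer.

Answer: 29

Derivation:
Step 0 (initial): 2 infected
Step 1: +5 new -> 7 infected
Step 2: +5 new -> 12 infected
Step 3: +6 new -> 18 infected
Step 4: +5 new -> 23 infected
Step 5: +3 new -> 26 infected
Step 6: +2 new -> 28 infected
Step 7: +1 new -> 29 infected
Step 8: +0 new -> 29 infected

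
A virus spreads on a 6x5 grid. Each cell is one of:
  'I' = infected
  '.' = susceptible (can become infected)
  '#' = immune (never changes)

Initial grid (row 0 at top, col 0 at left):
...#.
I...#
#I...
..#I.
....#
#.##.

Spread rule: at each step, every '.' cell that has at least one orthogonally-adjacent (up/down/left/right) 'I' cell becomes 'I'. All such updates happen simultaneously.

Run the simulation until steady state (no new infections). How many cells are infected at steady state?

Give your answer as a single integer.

Step 0 (initial): 3 infected
Step 1: +7 new -> 10 infected
Step 2: +7 new -> 17 infected
Step 3: +3 new -> 20 infected
Step 4: +0 new -> 20 infected

Answer: 20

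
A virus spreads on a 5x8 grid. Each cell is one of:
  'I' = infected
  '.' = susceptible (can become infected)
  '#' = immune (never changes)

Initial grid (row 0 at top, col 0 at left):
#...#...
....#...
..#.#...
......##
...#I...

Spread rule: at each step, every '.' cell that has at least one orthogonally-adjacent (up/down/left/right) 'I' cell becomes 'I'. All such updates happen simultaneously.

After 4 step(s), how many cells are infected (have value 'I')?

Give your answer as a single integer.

Step 0 (initial): 1 infected
Step 1: +2 new -> 3 infected
Step 2: +3 new -> 6 infected
Step 3: +4 new -> 10 infected
Step 4: +5 new -> 15 infected

Answer: 15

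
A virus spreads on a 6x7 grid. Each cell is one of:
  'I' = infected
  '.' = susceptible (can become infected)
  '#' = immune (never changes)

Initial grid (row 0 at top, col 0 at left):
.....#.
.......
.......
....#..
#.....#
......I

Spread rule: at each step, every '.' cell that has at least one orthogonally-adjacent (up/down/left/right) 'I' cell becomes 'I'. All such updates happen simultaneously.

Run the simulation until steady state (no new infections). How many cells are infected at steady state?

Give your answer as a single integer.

Answer: 38

Derivation:
Step 0 (initial): 1 infected
Step 1: +1 new -> 2 infected
Step 2: +2 new -> 4 infected
Step 3: +3 new -> 7 infected
Step 4: +4 new -> 11 infected
Step 5: +6 new -> 17 infected
Step 6: +6 new -> 23 infected
Step 7: +5 new -> 28 infected
Step 8: +4 new -> 32 infected
Step 9: +3 new -> 35 infected
Step 10: +2 new -> 37 infected
Step 11: +1 new -> 38 infected
Step 12: +0 new -> 38 infected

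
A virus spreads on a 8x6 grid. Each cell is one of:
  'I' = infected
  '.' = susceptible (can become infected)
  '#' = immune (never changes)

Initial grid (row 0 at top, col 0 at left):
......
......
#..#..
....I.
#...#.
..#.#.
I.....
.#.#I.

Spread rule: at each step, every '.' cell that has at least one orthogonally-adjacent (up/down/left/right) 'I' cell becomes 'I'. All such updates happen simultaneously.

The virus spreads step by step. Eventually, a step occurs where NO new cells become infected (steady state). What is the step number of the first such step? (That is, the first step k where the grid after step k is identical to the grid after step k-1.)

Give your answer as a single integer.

Step 0 (initial): 3 infected
Step 1: +8 new -> 11 infected
Step 2: +9 new -> 20 infected
Step 3: +10 new -> 30 infected
Step 4: +5 new -> 35 infected
Step 5: +2 new -> 37 infected
Step 6: +2 new -> 39 infected
Step 7: +1 new -> 40 infected
Step 8: +0 new -> 40 infected

Answer: 8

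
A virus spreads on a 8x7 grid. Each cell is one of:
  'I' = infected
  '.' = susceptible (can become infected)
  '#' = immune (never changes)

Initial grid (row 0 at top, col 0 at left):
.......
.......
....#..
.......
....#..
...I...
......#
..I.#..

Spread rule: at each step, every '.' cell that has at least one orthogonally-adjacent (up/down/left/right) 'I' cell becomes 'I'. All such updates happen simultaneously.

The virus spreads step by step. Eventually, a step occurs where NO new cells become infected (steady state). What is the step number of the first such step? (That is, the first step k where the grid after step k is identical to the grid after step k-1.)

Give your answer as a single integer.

Answer: 9

Derivation:
Step 0 (initial): 2 infected
Step 1: +7 new -> 9 infected
Step 2: +7 new -> 16 infected
Step 3: +9 new -> 25 infected
Step 4: +7 new -> 32 infected
Step 5: +8 new -> 40 infected
Step 6: +6 new -> 46 infected
Step 7: +4 new -> 50 infected
Step 8: +2 new -> 52 infected
Step 9: +0 new -> 52 infected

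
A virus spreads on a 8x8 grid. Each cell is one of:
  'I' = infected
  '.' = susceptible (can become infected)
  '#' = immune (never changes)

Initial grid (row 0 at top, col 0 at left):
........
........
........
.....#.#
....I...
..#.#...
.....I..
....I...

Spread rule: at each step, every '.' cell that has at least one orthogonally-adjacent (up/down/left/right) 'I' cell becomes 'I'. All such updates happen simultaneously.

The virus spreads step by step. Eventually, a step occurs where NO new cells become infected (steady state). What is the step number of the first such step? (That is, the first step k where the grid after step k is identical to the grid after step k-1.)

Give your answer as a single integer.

Answer: 9

Derivation:
Step 0 (initial): 3 infected
Step 1: +8 new -> 11 infected
Step 2: +10 new -> 21 infected
Step 3: +11 new -> 32 infected
Step 4: +10 new -> 42 infected
Step 5: +9 new -> 51 infected
Step 6: +5 new -> 56 infected
Step 7: +3 new -> 59 infected
Step 8: +1 new -> 60 infected
Step 9: +0 new -> 60 infected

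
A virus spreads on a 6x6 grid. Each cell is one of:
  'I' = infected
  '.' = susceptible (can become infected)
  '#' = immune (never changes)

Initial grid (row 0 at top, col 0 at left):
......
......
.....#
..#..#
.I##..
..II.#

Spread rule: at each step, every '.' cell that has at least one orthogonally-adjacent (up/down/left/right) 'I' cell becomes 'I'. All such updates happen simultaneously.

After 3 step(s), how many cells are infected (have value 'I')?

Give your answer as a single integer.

Step 0 (initial): 3 infected
Step 1: +4 new -> 7 infected
Step 2: +4 new -> 11 infected
Step 3: +5 new -> 16 infected

Answer: 16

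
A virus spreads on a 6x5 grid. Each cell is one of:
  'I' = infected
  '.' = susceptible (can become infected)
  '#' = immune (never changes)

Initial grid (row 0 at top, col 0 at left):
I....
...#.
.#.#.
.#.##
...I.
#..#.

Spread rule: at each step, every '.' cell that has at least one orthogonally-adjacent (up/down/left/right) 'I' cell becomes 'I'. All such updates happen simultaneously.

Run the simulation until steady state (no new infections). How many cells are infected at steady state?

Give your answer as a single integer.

Answer: 22

Derivation:
Step 0 (initial): 2 infected
Step 1: +4 new -> 6 infected
Step 2: +7 new -> 13 infected
Step 3: +6 new -> 19 infected
Step 4: +1 new -> 20 infected
Step 5: +1 new -> 21 infected
Step 6: +1 new -> 22 infected
Step 7: +0 new -> 22 infected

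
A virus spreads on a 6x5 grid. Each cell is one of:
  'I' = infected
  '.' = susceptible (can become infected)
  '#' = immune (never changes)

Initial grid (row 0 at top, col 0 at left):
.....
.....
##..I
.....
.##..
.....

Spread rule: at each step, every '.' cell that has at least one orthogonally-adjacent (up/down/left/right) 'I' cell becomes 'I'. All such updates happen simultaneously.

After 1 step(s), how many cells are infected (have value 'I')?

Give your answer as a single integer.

Answer: 4

Derivation:
Step 0 (initial): 1 infected
Step 1: +3 new -> 4 infected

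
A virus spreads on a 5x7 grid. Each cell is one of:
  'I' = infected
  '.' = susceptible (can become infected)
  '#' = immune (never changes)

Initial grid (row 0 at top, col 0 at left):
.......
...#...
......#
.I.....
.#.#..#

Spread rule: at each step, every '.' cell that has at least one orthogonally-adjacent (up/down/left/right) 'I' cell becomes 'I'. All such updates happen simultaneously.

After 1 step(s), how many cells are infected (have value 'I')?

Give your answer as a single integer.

Step 0 (initial): 1 infected
Step 1: +3 new -> 4 infected

Answer: 4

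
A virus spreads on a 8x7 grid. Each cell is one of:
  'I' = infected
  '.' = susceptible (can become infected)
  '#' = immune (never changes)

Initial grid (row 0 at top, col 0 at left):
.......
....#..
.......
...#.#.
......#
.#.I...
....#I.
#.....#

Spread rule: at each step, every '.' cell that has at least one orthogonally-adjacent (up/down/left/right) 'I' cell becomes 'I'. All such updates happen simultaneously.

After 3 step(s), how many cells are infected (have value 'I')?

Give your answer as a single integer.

Answer: 21

Derivation:
Step 0 (initial): 2 infected
Step 1: +7 new -> 9 infected
Step 2: +7 new -> 16 infected
Step 3: +5 new -> 21 infected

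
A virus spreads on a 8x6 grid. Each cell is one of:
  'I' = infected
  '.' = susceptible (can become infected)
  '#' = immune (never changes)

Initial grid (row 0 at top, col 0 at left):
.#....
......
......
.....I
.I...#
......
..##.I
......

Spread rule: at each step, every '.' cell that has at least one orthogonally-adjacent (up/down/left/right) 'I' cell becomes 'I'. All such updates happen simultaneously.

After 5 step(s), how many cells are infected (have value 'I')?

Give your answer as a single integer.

Step 0 (initial): 3 infected
Step 1: +9 new -> 12 infected
Step 2: +13 new -> 25 infected
Step 3: +10 new -> 35 infected
Step 4: +6 new -> 41 infected
Step 5: +3 new -> 44 infected

Answer: 44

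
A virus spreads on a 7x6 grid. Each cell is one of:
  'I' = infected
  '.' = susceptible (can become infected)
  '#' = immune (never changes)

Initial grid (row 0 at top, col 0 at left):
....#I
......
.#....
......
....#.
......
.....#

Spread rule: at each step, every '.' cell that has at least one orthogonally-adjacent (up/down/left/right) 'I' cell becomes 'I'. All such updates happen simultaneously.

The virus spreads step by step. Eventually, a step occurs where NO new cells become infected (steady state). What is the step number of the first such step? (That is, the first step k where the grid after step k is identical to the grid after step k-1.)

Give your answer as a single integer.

Step 0 (initial): 1 infected
Step 1: +1 new -> 2 infected
Step 2: +2 new -> 4 infected
Step 3: +3 new -> 7 infected
Step 4: +5 new -> 12 infected
Step 5: +5 new -> 17 infected
Step 6: +5 new -> 22 infected
Step 7: +6 new -> 28 infected
Step 8: +4 new -> 32 infected
Step 9: +3 new -> 35 infected
Step 10: +2 new -> 37 infected
Step 11: +1 new -> 38 infected
Step 12: +0 new -> 38 infected

Answer: 12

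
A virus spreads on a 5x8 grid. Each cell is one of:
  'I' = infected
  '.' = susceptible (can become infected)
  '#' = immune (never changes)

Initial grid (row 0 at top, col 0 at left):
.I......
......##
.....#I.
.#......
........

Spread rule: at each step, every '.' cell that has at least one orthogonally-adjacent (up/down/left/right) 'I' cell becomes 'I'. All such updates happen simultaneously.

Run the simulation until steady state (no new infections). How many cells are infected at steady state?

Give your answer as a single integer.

Step 0 (initial): 2 infected
Step 1: +5 new -> 7 infected
Step 2: +7 new -> 14 infected
Step 3: +7 new -> 21 infected
Step 4: +8 new -> 29 infected
Step 5: +5 new -> 34 infected
Step 6: +2 new -> 36 infected
Step 7: +0 new -> 36 infected

Answer: 36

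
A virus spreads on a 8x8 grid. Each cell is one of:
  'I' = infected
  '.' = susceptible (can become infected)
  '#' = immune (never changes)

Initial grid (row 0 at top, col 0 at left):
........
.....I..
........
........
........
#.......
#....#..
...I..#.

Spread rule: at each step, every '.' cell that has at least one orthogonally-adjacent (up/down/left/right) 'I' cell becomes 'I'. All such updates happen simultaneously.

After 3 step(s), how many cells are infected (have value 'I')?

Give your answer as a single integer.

Step 0 (initial): 2 infected
Step 1: +7 new -> 9 infected
Step 2: +12 new -> 21 infected
Step 3: +13 new -> 34 infected

Answer: 34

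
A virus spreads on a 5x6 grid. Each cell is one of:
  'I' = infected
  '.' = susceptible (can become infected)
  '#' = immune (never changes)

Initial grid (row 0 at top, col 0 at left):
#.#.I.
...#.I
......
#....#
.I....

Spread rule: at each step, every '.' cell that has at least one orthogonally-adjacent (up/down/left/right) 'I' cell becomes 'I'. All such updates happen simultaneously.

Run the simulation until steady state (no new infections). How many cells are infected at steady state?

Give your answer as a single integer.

Answer: 25

Derivation:
Step 0 (initial): 3 infected
Step 1: +7 new -> 10 infected
Step 2: +4 new -> 14 infected
Step 3: +7 new -> 21 infected
Step 4: +4 new -> 25 infected
Step 5: +0 new -> 25 infected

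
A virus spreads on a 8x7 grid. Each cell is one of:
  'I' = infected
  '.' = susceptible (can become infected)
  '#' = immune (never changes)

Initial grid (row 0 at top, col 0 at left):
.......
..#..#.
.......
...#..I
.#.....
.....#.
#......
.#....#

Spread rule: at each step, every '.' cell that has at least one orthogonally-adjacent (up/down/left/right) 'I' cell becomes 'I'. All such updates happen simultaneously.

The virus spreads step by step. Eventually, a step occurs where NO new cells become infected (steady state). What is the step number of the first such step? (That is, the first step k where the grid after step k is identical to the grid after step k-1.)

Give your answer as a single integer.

Answer: 10

Derivation:
Step 0 (initial): 1 infected
Step 1: +3 new -> 4 infected
Step 2: +5 new -> 9 infected
Step 3: +4 new -> 13 infected
Step 4: +6 new -> 19 infected
Step 5: +7 new -> 26 infected
Step 6: +6 new -> 32 infected
Step 7: +7 new -> 39 infected
Step 8: +6 new -> 45 infected
Step 9: +2 new -> 47 infected
Step 10: +0 new -> 47 infected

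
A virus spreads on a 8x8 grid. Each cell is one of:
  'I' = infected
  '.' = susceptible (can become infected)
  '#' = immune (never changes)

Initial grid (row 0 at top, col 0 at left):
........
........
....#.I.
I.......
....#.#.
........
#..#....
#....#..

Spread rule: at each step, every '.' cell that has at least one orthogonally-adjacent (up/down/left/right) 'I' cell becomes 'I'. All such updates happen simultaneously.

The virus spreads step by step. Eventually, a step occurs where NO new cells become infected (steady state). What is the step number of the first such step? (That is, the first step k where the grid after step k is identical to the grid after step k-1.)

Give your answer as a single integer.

Step 0 (initial): 2 infected
Step 1: +7 new -> 9 infected
Step 2: +10 new -> 19 infected
Step 3: +12 new -> 31 infected
Step 4: +10 new -> 41 infected
Step 5: +9 new -> 50 infected
Step 6: +4 new -> 54 infected
Step 7: +3 new -> 57 infected
Step 8: +0 new -> 57 infected

Answer: 8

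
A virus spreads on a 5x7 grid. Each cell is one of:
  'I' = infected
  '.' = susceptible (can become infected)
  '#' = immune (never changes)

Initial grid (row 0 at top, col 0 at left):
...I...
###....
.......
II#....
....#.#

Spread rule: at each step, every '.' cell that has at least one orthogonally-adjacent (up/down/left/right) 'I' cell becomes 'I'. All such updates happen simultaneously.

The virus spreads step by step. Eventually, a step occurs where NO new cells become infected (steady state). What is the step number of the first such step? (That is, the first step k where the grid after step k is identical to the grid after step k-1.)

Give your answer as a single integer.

Step 0 (initial): 3 infected
Step 1: +7 new -> 10 infected
Step 2: +6 new -> 16 infected
Step 3: +6 new -> 22 infected
Step 4: +3 new -> 25 infected
Step 5: +2 new -> 27 infected
Step 6: +2 new -> 29 infected
Step 7: +0 new -> 29 infected

Answer: 7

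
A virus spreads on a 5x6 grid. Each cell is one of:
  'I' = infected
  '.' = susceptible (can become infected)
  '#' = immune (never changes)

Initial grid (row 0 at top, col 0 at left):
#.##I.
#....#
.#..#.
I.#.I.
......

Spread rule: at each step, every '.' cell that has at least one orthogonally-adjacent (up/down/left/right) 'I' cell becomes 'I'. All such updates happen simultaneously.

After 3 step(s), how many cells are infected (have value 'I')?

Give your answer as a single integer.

Step 0 (initial): 3 infected
Step 1: +8 new -> 11 infected
Step 2: +6 new -> 17 infected
Step 3: +3 new -> 20 infected

Answer: 20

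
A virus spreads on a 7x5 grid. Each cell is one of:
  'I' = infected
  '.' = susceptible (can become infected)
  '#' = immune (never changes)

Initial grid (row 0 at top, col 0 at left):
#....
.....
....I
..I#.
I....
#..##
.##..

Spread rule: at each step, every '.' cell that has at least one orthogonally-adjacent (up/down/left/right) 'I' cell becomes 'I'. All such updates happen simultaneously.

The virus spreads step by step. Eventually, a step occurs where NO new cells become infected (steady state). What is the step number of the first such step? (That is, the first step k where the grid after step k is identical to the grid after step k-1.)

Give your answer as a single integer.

Answer: 5

Derivation:
Step 0 (initial): 3 infected
Step 1: +8 new -> 11 infected
Step 2: +9 new -> 20 infected
Step 3: +4 new -> 24 infected
Step 4: +1 new -> 25 infected
Step 5: +0 new -> 25 infected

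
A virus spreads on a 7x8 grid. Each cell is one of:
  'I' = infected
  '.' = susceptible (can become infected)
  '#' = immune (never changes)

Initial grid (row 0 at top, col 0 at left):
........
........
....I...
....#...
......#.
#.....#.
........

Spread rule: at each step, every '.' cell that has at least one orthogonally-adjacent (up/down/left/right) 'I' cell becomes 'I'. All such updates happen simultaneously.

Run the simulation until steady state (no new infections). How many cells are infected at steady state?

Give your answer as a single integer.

Answer: 52

Derivation:
Step 0 (initial): 1 infected
Step 1: +3 new -> 4 infected
Step 2: +7 new -> 11 infected
Step 3: +10 new -> 21 infected
Step 4: +11 new -> 32 infected
Step 5: +10 new -> 42 infected
Step 6: +7 new -> 49 infected
Step 7: +2 new -> 51 infected
Step 8: +1 new -> 52 infected
Step 9: +0 new -> 52 infected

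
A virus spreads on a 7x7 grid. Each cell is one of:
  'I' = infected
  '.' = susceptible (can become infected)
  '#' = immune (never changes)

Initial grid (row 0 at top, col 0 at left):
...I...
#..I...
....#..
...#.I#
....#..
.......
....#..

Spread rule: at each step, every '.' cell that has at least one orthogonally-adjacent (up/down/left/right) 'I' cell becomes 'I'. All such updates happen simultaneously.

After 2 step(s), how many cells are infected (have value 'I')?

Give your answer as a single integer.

Step 0 (initial): 3 infected
Step 1: +8 new -> 11 infected
Step 2: +8 new -> 19 infected

Answer: 19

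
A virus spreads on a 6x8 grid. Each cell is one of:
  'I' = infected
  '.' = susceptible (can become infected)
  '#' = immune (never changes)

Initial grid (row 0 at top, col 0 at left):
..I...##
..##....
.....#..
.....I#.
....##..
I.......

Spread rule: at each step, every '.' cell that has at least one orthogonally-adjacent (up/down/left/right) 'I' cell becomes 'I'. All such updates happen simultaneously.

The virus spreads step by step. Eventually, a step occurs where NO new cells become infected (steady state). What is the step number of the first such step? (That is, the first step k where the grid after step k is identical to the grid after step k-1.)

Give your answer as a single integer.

Answer: 9

Derivation:
Step 0 (initial): 3 infected
Step 1: +5 new -> 8 infected
Step 2: +8 new -> 16 infected
Step 3: +11 new -> 27 infected
Step 4: +3 new -> 30 infected
Step 5: +2 new -> 32 infected
Step 6: +3 new -> 35 infected
Step 7: +3 new -> 38 infected
Step 8: +2 new -> 40 infected
Step 9: +0 new -> 40 infected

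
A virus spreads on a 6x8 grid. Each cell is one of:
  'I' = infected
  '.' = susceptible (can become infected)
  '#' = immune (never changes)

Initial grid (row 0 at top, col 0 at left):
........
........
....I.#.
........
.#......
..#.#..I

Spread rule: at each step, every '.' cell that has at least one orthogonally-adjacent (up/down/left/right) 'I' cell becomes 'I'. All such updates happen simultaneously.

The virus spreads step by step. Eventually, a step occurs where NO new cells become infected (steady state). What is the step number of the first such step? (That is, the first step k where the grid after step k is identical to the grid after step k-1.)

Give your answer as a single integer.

Answer: 9

Derivation:
Step 0 (initial): 2 infected
Step 1: +6 new -> 8 infected
Step 2: +10 new -> 18 infected
Step 3: +10 new -> 28 infected
Step 4: +8 new -> 36 infected
Step 5: +4 new -> 40 infected
Step 6: +2 new -> 42 infected
Step 7: +1 new -> 43 infected
Step 8: +1 new -> 44 infected
Step 9: +0 new -> 44 infected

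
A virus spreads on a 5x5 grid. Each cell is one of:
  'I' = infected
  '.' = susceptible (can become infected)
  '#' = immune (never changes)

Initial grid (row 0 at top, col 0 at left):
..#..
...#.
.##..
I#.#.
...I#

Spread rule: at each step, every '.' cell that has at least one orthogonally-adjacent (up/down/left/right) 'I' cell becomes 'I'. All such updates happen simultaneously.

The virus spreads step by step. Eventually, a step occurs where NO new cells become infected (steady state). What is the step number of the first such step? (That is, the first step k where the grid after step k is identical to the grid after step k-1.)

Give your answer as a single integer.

Answer: 5

Derivation:
Step 0 (initial): 2 infected
Step 1: +3 new -> 5 infected
Step 2: +3 new -> 8 infected
Step 3: +2 new -> 10 infected
Step 4: +2 new -> 12 infected
Step 5: +0 new -> 12 infected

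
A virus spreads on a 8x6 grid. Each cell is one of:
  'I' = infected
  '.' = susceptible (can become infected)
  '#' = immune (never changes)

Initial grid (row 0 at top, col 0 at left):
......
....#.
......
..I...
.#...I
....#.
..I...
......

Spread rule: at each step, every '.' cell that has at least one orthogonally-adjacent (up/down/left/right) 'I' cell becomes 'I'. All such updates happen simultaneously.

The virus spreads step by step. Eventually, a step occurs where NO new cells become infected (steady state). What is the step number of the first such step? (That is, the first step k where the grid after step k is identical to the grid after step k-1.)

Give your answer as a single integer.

Answer: 6

Derivation:
Step 0 (initial): 3 infected
Step 1: +11 new -> 14 infected
Step 2: +14 new -> 28 infected
Step 3: +11 new -> 39 infected
Step 4: +4 new -> 43 infected
Step 5: +2 new -> 45 infected
Step 6: +0 new -> 45 infected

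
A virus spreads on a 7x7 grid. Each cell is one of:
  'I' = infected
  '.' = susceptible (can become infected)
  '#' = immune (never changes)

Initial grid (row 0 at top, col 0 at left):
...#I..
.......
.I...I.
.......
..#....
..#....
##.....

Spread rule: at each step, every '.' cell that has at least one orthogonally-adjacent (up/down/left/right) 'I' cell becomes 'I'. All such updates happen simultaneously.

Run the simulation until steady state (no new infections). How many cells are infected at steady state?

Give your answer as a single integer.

Step 0 (initial): 3 infected
Step 1: +10 new -> 13 infected
Step 2: +13 new -> 26 infected
Step 3: +8 new -> 34 infected
Step 4: +5 new -> 39 infected
Step 5: +3 new -> 42 infected
Step 6: +1 new -> 43 infected
Step 7: +1 new -> 44 infected
Step 8: +0 new -> 44 infected

Answer: 44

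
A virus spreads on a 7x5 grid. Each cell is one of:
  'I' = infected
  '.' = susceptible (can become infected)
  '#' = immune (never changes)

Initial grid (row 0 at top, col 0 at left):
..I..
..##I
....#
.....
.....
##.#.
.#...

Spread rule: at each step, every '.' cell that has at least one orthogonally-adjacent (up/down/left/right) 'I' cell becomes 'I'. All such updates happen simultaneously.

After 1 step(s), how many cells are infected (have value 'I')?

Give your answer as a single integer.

Answer: 5

Derivation:
Step 0 (initial): 2 infected
Step 1: +3 new -> 5 infected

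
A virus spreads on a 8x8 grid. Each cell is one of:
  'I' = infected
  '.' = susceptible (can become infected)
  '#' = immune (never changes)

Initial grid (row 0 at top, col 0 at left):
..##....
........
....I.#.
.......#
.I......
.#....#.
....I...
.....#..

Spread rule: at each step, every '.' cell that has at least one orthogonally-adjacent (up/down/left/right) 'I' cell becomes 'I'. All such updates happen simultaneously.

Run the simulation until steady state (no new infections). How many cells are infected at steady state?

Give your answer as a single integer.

Answer: 57

Derivation:
Step 0 (initial): 3 infected
Step 1: +11 new -> 14 infected
Step 2: +18 new -> 32 infected
Step 3: +12 new -> 44 infected
Step 4: +9 new -> 53 infected
Step 5: +4 new -> 57 infected
Step 6: +0 new -> 57 infected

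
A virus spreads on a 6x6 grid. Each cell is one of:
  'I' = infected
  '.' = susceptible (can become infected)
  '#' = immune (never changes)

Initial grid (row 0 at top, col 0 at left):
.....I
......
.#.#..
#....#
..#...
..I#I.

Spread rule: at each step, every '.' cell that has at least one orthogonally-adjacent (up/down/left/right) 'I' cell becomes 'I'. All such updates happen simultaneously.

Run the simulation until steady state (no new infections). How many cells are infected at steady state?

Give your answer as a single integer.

Step 0 (initial): 3 infected
Step 1: +5 new -> 8 infected
Step 2: +8 new -> 16 infected
Step 3: +6 new -> 22 infected
Step 4: +3 new -> 25 infected
Step 5: +3 new -> 28 infected
Step 6: +1 new -> 29 infected
Step 7: +1 new -> 30 infected
Step 8: +0 new -> 30 infected

Answer: 30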